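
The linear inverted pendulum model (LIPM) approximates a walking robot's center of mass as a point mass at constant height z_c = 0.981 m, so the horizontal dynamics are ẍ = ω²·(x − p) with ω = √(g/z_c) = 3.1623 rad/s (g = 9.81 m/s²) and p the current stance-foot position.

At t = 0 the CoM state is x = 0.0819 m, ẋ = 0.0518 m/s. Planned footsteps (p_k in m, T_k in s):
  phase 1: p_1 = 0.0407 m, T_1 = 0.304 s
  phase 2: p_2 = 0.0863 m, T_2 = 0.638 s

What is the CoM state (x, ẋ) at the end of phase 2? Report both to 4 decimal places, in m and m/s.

x = 0.4786, ẋ = 1.2559

phase 1: p=0.0407, T=0.304, ωT=0.961339, cosh=1.498788, sinh=1.116408; start (x,ẋ)=(0.081900, 0.051800) → end (x,ẋ)=(0.120737, 0.223090)
phase 2: p=0.0863, T=0.638, ωT=2.017547, cosh=3.826420, sinh=3.693439; start (x,ẋ)=(0.120737, 0.223090) → end (x,ẋ)=(0.478633, 1.255858)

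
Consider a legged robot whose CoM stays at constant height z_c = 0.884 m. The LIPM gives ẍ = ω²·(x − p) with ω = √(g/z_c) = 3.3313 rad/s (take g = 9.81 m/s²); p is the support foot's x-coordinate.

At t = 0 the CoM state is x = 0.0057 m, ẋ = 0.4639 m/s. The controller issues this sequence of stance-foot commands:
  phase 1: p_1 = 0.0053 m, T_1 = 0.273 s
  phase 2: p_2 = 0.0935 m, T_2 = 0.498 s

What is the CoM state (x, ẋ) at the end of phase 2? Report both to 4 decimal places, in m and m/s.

phase 1: p=0.0053, T=0.273, ωT=0.909445, cosh=1.442846, sinh=1.040098; start (x,ẋ)=(0.005700, 0.463900) → end (x,ẋ)=(0.150716, 0.670722)
phase 2: p=0.0935, T=0.498, ωT=1.658987, cosh=2.722160, sinh=2.531828; start (x,ẋ)=(0.150716, 0.670722) → end (x,ẋ)=(0.759008, 2.308388)

x = 0.7590, ẋ = 2.3084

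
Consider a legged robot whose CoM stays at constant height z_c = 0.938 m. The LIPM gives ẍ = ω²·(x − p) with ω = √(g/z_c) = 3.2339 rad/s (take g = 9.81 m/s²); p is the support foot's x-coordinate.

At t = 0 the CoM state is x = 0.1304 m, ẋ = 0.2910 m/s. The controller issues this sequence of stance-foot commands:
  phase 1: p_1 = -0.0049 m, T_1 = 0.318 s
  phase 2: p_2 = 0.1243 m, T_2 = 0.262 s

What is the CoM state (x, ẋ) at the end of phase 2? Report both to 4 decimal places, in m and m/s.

x = 0.6844, ẋ = 1.9678

phase 1: p=-0.0049, T=0.318, ωT=1.028380, cosh=1.577059, sinh=1.219473; start (x,ẋ)=(0.130400, 0.291000) → end (x,ẋ)=(0.318209, 0.992501)
phase 2: p=0.1243, T=0.262, ωT=0.847282, cosh=1.380937, sinh=0.952359; start (x,ẋ)=(0.318209, 0.992501) → end (x,ẋ)=(0.684361, 1.967790)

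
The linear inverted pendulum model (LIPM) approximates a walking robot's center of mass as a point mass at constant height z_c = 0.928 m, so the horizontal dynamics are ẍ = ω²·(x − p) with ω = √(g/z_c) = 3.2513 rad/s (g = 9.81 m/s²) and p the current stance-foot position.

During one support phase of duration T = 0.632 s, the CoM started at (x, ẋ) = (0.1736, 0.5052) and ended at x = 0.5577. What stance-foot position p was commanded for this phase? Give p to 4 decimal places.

p = 0.2452

ωT = 3.2513·0.632 = 2.054822; cosh(ωT) = 3.966780, sinh(ωT) = 3.838665
x(T) = p + (x₀−p)·cosh(ωT) + (ẋ₀/ω)·sinh(ωT) ⇒ p·(1 − cosh) = x(T) − x₀·cosh − (ẋ₀/ω)·sinh
numerator   = 0.5577 − (0.1736)·3.966780 − (0.5052/3.2513)·3.838665 = -0.727400
denominator = 1 − 3.966780 = -2.966780
p = -0.727400 / -2.966780 = 0.2452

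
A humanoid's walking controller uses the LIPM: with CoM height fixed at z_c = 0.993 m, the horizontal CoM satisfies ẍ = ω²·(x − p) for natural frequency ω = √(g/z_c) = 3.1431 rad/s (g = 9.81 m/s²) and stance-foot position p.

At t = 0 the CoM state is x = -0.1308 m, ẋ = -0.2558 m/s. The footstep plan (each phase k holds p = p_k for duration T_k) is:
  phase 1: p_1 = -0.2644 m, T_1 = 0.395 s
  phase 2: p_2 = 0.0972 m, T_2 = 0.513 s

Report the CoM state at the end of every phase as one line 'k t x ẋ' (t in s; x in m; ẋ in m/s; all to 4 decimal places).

phase 1: p=-0.2644, T=0.395, ωT=1.241525, cosh=1.874914, sinh=1.585971; start (x,ẋ)=(-0.130800, -0.255800) → end (x,ẋ)=(-0.142985, 0.186375)
phase 2: p=0.0972, T=0.513, ωT=1.612410, cosh=2.607145, sinh=2.407739; start (x,ẋ)=(-0.142985, 0.186375) → end (x,ẋ)=(-0.386227, -1.331757)

1 0.3950 -0.1430 0.1864
2 0.9080 -0.3862 -1.3318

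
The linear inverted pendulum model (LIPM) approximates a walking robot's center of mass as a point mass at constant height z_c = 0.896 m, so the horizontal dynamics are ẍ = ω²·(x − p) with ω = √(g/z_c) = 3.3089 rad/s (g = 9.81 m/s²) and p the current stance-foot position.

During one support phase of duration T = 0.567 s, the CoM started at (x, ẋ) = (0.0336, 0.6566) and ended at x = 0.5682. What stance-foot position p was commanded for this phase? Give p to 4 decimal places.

p = 0.0754

ωT = 3.3089·0.567 = 1.876146; cosh(ωT) = 3.340739, sinh(ωT) = 3.187559
x(T) = p + (x₀−p)·cosh(ωT) + (ẋ₀/ω)·sinh(ωT) ⇒ p·(1 − cosh) = x(T) − x₀·cosh − (ẋ₀/ω)·sinh
numerator   = 0.5682 − (0.0336)·3.340739 − (0.6566/3.3089)·3.187559 = -0.176571
denominator = 1 − 3.340739 = -2.340739
p = -0.176571 / -2.340739 = 0.0754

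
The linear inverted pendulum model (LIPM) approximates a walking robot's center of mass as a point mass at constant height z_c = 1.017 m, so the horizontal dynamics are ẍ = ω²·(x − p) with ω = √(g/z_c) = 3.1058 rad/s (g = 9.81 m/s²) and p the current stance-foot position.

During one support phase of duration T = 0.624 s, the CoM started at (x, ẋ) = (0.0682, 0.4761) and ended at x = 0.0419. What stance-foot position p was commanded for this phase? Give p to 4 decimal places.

ωT = 3.1058·0.624 = 1.938019; cosh(ωT) = 3.544485, sinh(ωT) = 3.400496
x(T) = p + (x₀−p)·cosh(ωT) + (ẋ₀/ω)·sinh(ωT) ⇒ p·(1 − cosh) = x(T) − x₀·cosh − (ẋ₀/ω)·sinh
numerator   = 0.0419 − (0.0682)·3.544485 − (0.4761/3.1058)·3.400496 = -0.721109
denominator = 1 − 3.544485 = -2.544485
p = -0.721109 / -2.544485 = 0.2834

p = 0.2834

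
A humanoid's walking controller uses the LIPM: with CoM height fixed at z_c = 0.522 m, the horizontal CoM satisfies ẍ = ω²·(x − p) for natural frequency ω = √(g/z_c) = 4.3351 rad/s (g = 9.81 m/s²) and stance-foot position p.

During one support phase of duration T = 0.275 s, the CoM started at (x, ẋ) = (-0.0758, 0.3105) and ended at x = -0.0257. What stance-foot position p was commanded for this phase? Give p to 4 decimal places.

ωT = 4.3351·0.275 = 1.192152; cosh(ωT) = 1.798866, sinh(ωT) = 1.495299
x(T) = p + (x₀−p)·cosh(ωT) + (ẋ₀/ω)·sinh(ωT) ⇒ p·(1 − cosh) = x(T) − x₀·cosh − (ẋ₀/ω)·sinh
numerator   = -0.0257 − (-0.0758)·1.798866 − (0.3105/4.3351)·1.495299 = 0.003554
denominator = 1 − 1.798866 = -0.798866
p = 0.003554 / -0.798866 = -0.0044

p = -0.0044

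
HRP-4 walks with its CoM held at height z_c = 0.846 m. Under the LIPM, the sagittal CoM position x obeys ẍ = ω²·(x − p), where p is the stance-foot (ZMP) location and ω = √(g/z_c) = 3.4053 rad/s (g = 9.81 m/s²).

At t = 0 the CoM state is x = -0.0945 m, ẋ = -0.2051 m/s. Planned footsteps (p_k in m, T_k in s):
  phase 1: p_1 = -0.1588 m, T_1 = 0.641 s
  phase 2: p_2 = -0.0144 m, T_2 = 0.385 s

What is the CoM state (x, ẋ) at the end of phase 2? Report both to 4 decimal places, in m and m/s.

phase 1: p=-0.1588, T=0.641, ωT=2.182797, cosh=4.491906, sinh=4.379180; start (x,ẋ)=(-0.094500, -0.205100) → end (x,ẋ)=(-0.133727, 0.037579)
phase 2: p=-0.0144, T=0.385, ωT=1.311041, cosh=1.989786, sinh=1.720246; start (x,ẋ)=(-0.133727, 0.037579) → end (x,ẋ)=(-0.232851, -0.624238)

x = -0.2329, ẋ = -0.6242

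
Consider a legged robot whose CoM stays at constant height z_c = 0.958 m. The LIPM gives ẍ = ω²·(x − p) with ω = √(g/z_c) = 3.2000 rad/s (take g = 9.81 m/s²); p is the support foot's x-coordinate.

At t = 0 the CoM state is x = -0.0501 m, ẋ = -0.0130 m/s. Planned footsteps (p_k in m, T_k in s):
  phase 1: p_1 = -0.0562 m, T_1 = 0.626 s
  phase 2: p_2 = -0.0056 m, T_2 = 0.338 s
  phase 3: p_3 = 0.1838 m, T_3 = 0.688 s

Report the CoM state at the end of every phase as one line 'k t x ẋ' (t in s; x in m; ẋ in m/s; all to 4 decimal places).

phase 1: p=-0.0562, T=0.626, ωT=2.003200, cosh=3.773821, sinh=3.638918; start (x,ẋ)=(-0.050100, -0.013000) → end (x,ẋ)=(-0.047963, 0.021972)
phase 2: p=-0.0056, T=0.338, ωT=1.081600, cosh=1.644224, sinh=1.305171; start (x,ẋ)=(-0.047963, 0.021972) → end (x,ẋ)=(-0.066292, -0.140803)
phase 3: p=0.1838, T=0.688, ωT=2.201600, cosh=4.575046, sinh=4.464420; start (x,ẋ)=(-0.066292, -0.140803) → end (x,ẋ)=(-1.156823, -4.217036)

1 0.6260 -0.0480 0.0220
2 0.9640 -0.0663 -0.1408
3 1.6520 -1.1568 -4.2170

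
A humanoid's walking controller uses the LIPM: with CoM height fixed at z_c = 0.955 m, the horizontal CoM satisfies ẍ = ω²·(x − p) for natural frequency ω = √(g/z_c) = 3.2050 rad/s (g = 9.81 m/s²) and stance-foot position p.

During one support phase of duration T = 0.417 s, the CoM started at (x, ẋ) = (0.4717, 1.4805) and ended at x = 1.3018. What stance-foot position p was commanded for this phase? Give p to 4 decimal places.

p = 0.4603

ωT = 3.2050·0.417 = 1.336485; cosh(ωT) = 2.034205, sinh(ωT) = 1.771438
x(T) = p + (x₀−p)·cosh(ωT) + (ẋ₀/ω)·sinh(ωT) ⇒ p·(1 − cosh) = x(T) − x₀·cosh − (ẋ₀/ω)·sinh
numerator   = 1.3018 − (0.4717)·2.034205 − (1.4805/3.2050)·1.771438 = -0.476023
denominator = 1 − 2.034205 = -1.034205
p = -0.476023 / -1.034205 = 0.4603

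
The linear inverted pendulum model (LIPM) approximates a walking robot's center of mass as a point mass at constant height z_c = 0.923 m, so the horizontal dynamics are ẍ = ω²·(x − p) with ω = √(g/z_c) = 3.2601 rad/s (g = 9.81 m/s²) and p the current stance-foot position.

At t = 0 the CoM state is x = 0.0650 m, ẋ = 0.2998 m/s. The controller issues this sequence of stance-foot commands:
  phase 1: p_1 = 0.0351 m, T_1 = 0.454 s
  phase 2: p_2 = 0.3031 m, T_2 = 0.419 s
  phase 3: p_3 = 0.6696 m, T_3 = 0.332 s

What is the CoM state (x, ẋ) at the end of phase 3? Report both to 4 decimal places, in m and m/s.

x = 1.6011, ẋ = 3.5210

phase 1: p=0.0351, T=0.454, ωT=1.480085, cosh=2.310470, sinh=2.082851; start (x,ẋ)=(0.065000, 0.299800) → end (x,ẋ)=(0.295723, 0.895709)
phase 2: p=0.3031, T=0.419, ωT=1.365982, cosh=2.087350, sinh=1.832220; start (x,ẋ)=(0.295723, 0.895709) → end (x,ẋ)=(0.791102, 1.825592)
phase 3: p=0.6696, T=0.332, ωT=1.082353, cosh=1.645207, sinh=1.306410; start (x,ẋ)=(0.791102, 1.825592) → end (x,ẋ)=(1.601059, 3.520956)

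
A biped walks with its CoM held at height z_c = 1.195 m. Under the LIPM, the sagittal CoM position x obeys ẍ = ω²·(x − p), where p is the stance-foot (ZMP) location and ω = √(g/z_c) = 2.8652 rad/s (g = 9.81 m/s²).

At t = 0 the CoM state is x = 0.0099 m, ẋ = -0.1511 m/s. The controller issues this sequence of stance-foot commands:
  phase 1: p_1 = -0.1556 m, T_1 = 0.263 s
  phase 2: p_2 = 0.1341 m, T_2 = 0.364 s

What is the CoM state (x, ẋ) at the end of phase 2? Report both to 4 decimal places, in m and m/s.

x = 0.0300, ẋ = -0.1094

phase 1: p=-0.1556, T=0.263, ωT=0.753548, cosh=1.297609, sinh=0.826915; start (x,ẋ)=(0.009900, -0.151100) → end (x,ẋ)=(0.015546, 0.196047)
phase 2: p=0.1341, T=0.364, ωT=1.042933, cosh=1.594973, sinh=1.242554; start (x,ẋ)=(0.015546, 0.196047) → end (x,ẋ)=(0.030029, -0.109383)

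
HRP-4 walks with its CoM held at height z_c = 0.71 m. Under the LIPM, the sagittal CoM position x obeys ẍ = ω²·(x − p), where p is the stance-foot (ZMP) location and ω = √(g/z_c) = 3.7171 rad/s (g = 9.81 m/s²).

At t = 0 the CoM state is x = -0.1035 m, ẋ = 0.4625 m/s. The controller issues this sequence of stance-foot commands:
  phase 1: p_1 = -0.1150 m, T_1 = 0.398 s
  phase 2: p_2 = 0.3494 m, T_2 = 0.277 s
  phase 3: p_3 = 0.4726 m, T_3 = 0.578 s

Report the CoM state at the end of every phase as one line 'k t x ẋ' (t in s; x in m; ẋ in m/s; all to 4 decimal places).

phase 1: p=-0.1150, T=0.398, ωT=1.479406, cosh=2.309055, sinh=2.081282; start (x,ẋ)=(-0.103500, 0.462500) → end (x,ẋ)=(0.170517, 1.156906)
phase 2: p=0.3494, T=0.277, ωT=1.029637, cosh=1.578593, sinh=1.221456; start (x,ẋ)=(0.170517, 1.156906) → end (x,ẋ)=(0.447182, 1.014107)
phase 3: p=0.4726, T=0.578, ωT=2.148484, cosh=4.344256, sinh=4.227595; start (x,ẋ)=(0.447182, 1.014107) → end (x,ẋ)=(1.515558, 4.006109)

1 0.3980 0.1705 1.1569
2 0.6750 0.4472 1.0141
3 1.2530 1.5156 4.0061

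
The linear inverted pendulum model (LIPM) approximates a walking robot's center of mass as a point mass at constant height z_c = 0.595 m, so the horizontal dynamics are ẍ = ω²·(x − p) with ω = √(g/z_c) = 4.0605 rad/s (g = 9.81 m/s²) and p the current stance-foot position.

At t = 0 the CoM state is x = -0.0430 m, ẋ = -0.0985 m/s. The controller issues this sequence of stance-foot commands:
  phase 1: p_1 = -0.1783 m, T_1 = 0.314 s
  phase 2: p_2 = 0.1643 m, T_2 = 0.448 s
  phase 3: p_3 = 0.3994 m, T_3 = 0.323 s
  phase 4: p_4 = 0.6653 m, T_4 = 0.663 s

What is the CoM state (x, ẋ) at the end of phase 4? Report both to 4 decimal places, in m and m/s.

phase 1: p=-0.1783, T=0.314, ωT=1.274997, cosh=1.929061, sinh=1.649629; start (x,ẋ)=(-0.043000, -0.098500) → end (x,ẋ)=(0.042685, 0.716270)
phase 2: p=0.1643, T=0.448, ωT=1.819104, cosh=3.164251, sinh=3.002080; start (x,ẋ)=(0.042685, 0.716270) → end (x,ẋ)=(0.309045, 0.783980)
phase 3: p=0.3994, T=0.323, ωT=1.311542, cosh=1.990648, sinh=1.721243; start (x,ẋ)=(0.309045, 0.783980) → end (x,ẋ)=(0.551864, 0.929130)
phase 4: p=0.6653, T=0.663, ωT=2.692112, cosh=7.415276, sinh=7.347538; start (x,ẋ)=(0.551864, 0.929130) → end (x,ẋ)=(1.505419, 3.505440)

x = 1.5054, ẋ = 3.5054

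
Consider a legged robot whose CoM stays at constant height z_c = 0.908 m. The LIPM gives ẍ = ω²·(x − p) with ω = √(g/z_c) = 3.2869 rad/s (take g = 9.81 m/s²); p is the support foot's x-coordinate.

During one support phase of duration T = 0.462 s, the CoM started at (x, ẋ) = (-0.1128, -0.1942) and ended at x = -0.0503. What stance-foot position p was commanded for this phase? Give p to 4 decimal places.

ωT = 3.2869·0.462 = 1.518548; cosh(ωT) = 2.392310, sinh(ωT) = 2.173280
x(T) = p + (x₀−p)·cosh(ωT) + (ẋ₀/ω)·sinh(ωT) ⇒ p·(1 − cosh) = x(T) − x₀·cosh − (ẋ₀/ω)·sinh
numerator   = -0.0503 − (-0.1128)·2.392310 − (-0.1942/3.2869)·2.173280 = 0.347957
denominator = 1 − 2.392310 = -1.392310
p = 0.347957 / -1.392310 = -0.2499

p = -0.2499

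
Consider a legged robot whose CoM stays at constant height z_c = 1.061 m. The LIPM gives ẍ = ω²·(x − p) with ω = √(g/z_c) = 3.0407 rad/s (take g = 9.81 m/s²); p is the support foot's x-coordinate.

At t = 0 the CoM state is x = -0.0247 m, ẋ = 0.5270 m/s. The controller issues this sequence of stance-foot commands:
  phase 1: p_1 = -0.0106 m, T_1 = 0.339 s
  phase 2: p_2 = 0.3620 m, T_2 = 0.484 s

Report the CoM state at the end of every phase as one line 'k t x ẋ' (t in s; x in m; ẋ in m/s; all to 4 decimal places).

phase 1: p=-0.0106, T=0.339, ωT=1.030797, cosh=1.580011, sinh=1.223289; start (x,ẋ)=(-0.024700, 0.527000) → end (x,ẋ)=(0.179137, 0.780219)
phase 2: p=0.3620, T=0.484, ωT=1.471699, cosh=2.293083, sinh=2.063547; start (x,ẋ)=(0.179137, 0.780219) → end (x,ẋ)=(0.472168, 0.641706)

1 0.3390 0.1791 0.7802
2 0.8230 0.4722 0.6417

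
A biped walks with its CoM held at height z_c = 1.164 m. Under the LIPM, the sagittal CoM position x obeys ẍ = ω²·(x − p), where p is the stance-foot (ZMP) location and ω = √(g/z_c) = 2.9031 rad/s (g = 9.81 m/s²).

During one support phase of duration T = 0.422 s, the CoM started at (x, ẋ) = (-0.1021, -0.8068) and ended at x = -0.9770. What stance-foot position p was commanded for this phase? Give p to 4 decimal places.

ωT = 2.9031·0.422 = 1.225108; cosh(ωT) = 1.849130, sinh(ωT) = 1.555404
x(T) = p + (x₀−p)·cosh(ωT) + (ẋ₀/ω)·sinh(ωT) ⇒ p·(1 − cosh) = x(T) − x₀·cosh − (ẋ₀/ω)·sinh
numerator   = -0.9770 − (-0.1021)·1.849130 − (-0.8068/2.9031)·1.555404 = -0.355942
denominator = 1 − 1.849130 = -0.849130
p = -0.355942 / -0.849130 = 0.4192

p = 0.4192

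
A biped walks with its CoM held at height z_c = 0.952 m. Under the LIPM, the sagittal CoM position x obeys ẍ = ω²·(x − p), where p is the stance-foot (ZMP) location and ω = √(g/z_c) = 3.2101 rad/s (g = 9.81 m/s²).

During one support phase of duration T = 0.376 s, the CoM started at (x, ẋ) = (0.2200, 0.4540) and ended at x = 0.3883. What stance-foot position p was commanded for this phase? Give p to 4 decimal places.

p = 0.2772

ωT = 3.2101·0.376 = 1.206998; cosh(ωT) = 1.821263, sinh(ωT) = 1.522169
x(T) = p + (x₀−p)·cosh(ωT) + (ẋ₀/ω)·sinh(ωT) ⇒ p·(1 − cosh) = x(T) − x₀·cosh − (ẋ₀/ω)·sinh
numerator   = 0.3883 − (0.2200)·1.821263 − (0.4540/3.2101)·1.522169 = -0.227656
denominator = 1 − 1.821263 = -0.821263
p = -0.227656 / -0.821263 = 0.2772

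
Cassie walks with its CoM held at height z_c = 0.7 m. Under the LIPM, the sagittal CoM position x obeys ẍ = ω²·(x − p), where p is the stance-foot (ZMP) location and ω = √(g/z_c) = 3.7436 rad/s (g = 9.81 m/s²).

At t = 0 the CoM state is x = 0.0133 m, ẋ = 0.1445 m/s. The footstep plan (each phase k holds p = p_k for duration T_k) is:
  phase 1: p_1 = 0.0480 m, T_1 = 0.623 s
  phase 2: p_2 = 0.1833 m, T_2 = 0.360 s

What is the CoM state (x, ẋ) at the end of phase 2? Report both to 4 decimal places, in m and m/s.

x = -0.0183, ẋ = -0.6160

phase 1: p=0.0480, T=0.623, ωT=2.332263, cosh=5.199150, sinh=5.102074; start (x,ẋ)=(0.013300, 0.144500) → end (x,ẋ)=(0.064526, 0.088503)
phase 2: p=0.1833, T=0.360, ωT=1.347696, cosh=2.054193, sinh=1.794355; start (x,ẋ)=(0.064526, 0.088503) → end (x,ẋ)=(-0.018265, -0.616047)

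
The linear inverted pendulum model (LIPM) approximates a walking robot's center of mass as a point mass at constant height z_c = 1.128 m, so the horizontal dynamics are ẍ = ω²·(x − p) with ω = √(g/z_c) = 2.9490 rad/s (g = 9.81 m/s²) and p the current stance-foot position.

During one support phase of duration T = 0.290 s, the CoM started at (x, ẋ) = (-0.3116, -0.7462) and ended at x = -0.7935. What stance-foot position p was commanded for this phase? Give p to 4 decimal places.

p = 0.3013

ωT = 2.9490·0.290 = 0.855210; cosh(ωT) = 1.388531, sinh(ωT) = 0.963337
x(T) = p + (x₀−p)·cosh(ωT) + (ẋ₀/ω)·sinh(ωT) ⇒ p·(1 − cosh) = x(T) − x₀·cosh − (ẋ₀/ω)·sinh
numerator   = -0.7935 − (-0.3116)·1.388531 − (-0.7462/2.9490)·0.963337 = -0.117076
denominator = 1 − 1.388531 = -0.388531
p = -0.117076 / -0.388531 = 0.3013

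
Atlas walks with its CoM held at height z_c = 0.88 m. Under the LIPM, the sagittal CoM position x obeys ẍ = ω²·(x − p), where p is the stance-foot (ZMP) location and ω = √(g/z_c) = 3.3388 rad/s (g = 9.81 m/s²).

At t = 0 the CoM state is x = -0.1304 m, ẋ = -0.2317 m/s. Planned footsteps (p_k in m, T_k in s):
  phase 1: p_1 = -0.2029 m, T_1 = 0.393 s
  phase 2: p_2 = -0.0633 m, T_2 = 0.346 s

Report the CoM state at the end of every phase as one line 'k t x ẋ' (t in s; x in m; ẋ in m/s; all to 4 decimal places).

phase 1: p=-0.2029, T=0.393, ωT=1.312148, cosh=1.991693, sinh=1.722452; start (x,ẋ)=(-0.130400, -0.231700) → end (x,ẋ)=(-0.178034, -0.044533)
phase 2: p=-0.0633, T=0.346, ωT=1.155225, cosh=1.744862, sinh=1.429875; start (x,ẋ)=(-0.178034, -0.044533) → end (x,ẋ)=(-0.282567, -0.625452)

1 0.3930 -0.1780 -0.0445
2 0.7390 -0.2826 -0.6255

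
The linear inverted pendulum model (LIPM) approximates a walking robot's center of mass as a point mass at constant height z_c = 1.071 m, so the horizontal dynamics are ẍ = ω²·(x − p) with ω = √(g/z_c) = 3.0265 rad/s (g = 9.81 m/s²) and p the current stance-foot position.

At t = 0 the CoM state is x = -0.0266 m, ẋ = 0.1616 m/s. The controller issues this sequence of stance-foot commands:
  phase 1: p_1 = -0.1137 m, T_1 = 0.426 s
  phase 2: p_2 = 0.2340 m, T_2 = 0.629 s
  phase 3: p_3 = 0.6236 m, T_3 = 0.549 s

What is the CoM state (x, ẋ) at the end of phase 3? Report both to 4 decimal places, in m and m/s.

x = 2.4246, ẋ = 5.7036

phase 1: p=-0.1137, T=0.426, ωT=1.289289, cosh=1.952836, sinh=1.677369; start (x,ẋ)=(-0.026600, 0.161600) → end (x,ẋ)=(0.145955, 0.757746)
phase 2: p=0.2340, T=0.629, ωT=1.903668, cosh=3.429744, sinh=3.280723; start (x,ẋ)=(0.145955, 0.757746) → end (x,ẋ)=(0.753425, 1.724669)
phase 3: p=0.6236, T=0.549, ωT=1.661549, cosh=2.728653, sinh=2.538808; start (x,ẋ)=(0.753425, 1.724669) → end (x,ẋ)=(2.424602, 5.703558)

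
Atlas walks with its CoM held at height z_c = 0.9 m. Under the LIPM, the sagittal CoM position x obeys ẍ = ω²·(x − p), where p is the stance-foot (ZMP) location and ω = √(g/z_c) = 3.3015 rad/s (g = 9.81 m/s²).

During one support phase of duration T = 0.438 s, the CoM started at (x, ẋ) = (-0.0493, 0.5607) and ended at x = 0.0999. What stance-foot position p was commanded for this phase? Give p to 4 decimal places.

ωT = 3.3015·0.438 = 1.446057; cosh(ωT) = 2.240918, sinh(ωT) = 2.005421
x(T) = p + (x₀−p)·cosh(ωT) + (ẋ₀/ω)·sinh(ωT) ⇒ p·(1 − cosh) = x(T) − x₀·cosh − (ẋ₀/ω)·sinh
numerator   = 0.0999 − (-0.0493)·2.240918 − (0.5607/3.3015)·2.005421 = -0.130207
denominator = 1 − 2.240918 = -1.240918
p = -0.130207 / -1.240918 = 0.1049

p = 0.1049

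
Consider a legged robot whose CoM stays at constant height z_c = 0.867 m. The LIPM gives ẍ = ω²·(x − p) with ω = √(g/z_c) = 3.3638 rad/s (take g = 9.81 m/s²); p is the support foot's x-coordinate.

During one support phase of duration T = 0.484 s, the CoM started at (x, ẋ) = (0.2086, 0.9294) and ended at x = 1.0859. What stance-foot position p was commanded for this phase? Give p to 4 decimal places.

p = 0.0866

ωT = 3.3638·0.484 = 1.628079; cosh(ωT) = 2.645193, sinh(ωT) = 2.448887
x(T) = p + (x₀−p)·cosh(ωT) + (ẋ₀/ω)·sinh(ωT) ⇒ p·(1 − cosh) = x(T) − x₀·cosh − (ẋ₀/ω)·sinh
numerator   = 1.0859 − (0.2086)·2.645193 − (0.9294/3.3638)·2.448887 = -0.142502
denominator = 1 − 2.645193 = -1.645193
p = -0.142502 / -1.645193 = 0.0866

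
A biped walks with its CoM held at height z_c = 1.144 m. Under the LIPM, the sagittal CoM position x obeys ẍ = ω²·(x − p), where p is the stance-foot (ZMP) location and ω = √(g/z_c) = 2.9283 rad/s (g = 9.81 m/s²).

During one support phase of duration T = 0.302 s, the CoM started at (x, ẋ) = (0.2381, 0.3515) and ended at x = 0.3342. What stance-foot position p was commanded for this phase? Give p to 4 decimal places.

ωT = 2.9283·0.302 = 0.884347; cosh(ωT) = 1.417193, sinh(ωT) = 1.004209
x(T) = p + (x₀−p)·cosh(ωT) + (ẋ₀/ω)·sinh(ωT) ⇒ p·(1 − cosh) = x(T) − x₀·cosh − (ẋ₀/ω)·sinh
numerator   = 0.3342 − (0.2381)·1.417193 − (0.3515/2.9283)·1.004209 = -0.123774
denominator = 1 − 1.417193 = -0.417193
p = -0.123774 / -0.417193 = 0.2967

p = 0.2967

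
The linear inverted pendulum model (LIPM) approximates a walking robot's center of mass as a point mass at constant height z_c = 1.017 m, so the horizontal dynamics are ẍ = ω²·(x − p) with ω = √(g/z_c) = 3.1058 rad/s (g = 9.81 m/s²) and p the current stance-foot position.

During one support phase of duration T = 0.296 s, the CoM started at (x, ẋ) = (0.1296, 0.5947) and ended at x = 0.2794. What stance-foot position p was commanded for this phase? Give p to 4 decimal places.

p = 0.2446

ωT = 3.1058·0.296 = 0.919317; cosh(ωT) = 1.453184, sinh(ωT) = 1.054393
x(T) = p + (x₀−p)·cosh(ωT) + (ẋ₀/ω)·sinh(ωT) ⇒ p·(1 − cosh) = x(T) − x₀·cosh − (ẋ₀/ω)·sinh
numerator   = 0.2794 − (0.1296)·1.453184 − (0.5947/3.1058)·1.054393 = -0.110828
denominator = 1 − 1.453184 = -0.453184
p = -0.110828 / -0.453184 = 0.2446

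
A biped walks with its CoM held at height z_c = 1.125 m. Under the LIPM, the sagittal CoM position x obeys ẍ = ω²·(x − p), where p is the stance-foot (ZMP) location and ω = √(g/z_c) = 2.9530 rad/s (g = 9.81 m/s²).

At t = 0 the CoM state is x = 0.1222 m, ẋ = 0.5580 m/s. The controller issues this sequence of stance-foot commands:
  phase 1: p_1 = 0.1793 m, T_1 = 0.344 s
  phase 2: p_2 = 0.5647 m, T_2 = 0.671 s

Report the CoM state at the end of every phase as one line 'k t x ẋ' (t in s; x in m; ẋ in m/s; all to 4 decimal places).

phase 1: p=0.1793, T=0.344, ωT=1.015832, cosh=1.561881, sinh=1.199780; start (x,ẋ)=(0.122200, 0.558000) → end (x,ẋ)=(0.316827, 0.669227)
phase 2: p=0.5647, T=0.671, ωT=1.981463, cosh=3.695607, sinh=3.557740; start (x,ẋ)=(0.316827, 0.669227) → end (x,ẋ)=(0.454937, -0.130951)

1 0.3440 0.3168 0.6692
2 1.0150 0.4549 -0.1310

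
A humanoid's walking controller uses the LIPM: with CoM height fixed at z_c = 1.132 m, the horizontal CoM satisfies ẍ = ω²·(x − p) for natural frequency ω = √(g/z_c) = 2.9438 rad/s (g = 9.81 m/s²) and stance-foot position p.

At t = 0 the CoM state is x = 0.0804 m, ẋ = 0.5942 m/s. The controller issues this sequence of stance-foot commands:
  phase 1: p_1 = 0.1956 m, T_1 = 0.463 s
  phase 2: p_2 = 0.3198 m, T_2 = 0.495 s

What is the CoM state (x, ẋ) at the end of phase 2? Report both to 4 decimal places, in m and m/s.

phase 1: p=0.1956, T=0.463, ωT=1.362979, cosh=2.081858, sinh=1.825961; start (x,ẋ)=(0.080400, 0.594200) → end (x,ẋ)=(0.324336, 0.617810)
phase 2: p=0.3198, T=0.495, ωT=1.457181, cosh=2.263365, sinh=2.030473; start (x,ẋ)=(0.324336, 0.617810) → end (x,ẋ)=(0.756199, 1.425444)

x = 0.7562, ẋ = 1.4254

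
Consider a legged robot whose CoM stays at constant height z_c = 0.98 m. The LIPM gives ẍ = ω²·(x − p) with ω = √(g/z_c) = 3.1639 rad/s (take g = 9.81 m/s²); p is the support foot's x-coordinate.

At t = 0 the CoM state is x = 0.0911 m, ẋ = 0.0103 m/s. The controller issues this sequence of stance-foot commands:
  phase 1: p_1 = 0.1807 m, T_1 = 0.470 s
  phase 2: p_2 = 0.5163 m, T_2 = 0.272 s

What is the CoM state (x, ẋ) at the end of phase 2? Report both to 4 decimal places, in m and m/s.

x = -0.4075, ẋ = -2.4456

phase 1: p=0.1807, T=0.470, ωT=1.487033, cosh=2.324996, sinh=2.098954; start (x,ẋ)=(0.091100, 0.010300) → end (x,ẋ)=(-0.020787, -0.571075)
phase 2: p=0.5163, T=0.272, ωT=0.860581, cosh=1.393725, sinh=0.970809; start (x,ẋ)=(-0.020787, -0.571075) → end (x,ẋ)=(-0.407479, -2.445606)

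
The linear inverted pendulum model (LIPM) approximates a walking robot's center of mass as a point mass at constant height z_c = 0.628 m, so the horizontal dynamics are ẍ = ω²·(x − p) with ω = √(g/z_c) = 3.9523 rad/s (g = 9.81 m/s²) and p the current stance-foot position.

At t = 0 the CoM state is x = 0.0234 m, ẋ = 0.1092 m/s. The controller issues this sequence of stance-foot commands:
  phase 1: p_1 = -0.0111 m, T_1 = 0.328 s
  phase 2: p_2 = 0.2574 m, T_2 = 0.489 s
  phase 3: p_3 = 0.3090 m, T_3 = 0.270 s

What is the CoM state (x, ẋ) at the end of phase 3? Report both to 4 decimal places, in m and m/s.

x = -0.1968, ẋ = -1.8764

phase 1: p=-0.0111, T=0.328, ωT=1.296354, cosh=1.964736, sinh=1.691209; start (x,ẋ)=(0.023400, 0.109200) → end (x,ẋ)=(0.103411, 0.445153)
phase 2: p=0.2574, T=0.489, ωT=1.932675, cosh=3.526361, sinh=3.381601; start (x,ẋ)=(0.103411, 0.445153) → end (x,ẋ)=(0.095252, -0.488314)
phase 3: p=0.3090, T=0.270, ωT=1.067121, cosh=1.625498, sinh=1.281500; start (x,ẋ)=(0.095252, -0.488314) → end (x,ẋ)=(-0.196779, -1.876361)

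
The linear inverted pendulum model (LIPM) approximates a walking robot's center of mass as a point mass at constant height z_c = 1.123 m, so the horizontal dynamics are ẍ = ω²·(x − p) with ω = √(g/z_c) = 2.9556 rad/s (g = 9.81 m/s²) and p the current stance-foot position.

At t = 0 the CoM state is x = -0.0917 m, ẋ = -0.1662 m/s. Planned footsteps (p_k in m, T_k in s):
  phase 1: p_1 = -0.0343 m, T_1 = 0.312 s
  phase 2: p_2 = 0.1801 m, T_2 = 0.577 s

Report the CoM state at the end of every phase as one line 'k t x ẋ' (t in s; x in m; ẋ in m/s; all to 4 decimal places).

1 0.3120 -0.1774 -0.4216
2 0.8890 -1.2157 -4.0100

phase 1: p=-0.0343, T=0.312, ωT=0.922147, cosh=1.456174, sinh=1.058510; start (x,ẋ)=(-0.091700, -0.166200) → end (x,ẋ)=(-0.177407, -0.421594)
phase 2: p=0.1801, T=0.577, ωT=1.705381, cosh=2.842593, sinh=2.660890; start (x,ẋ)=(-0.177407, -0.421594) → end (x,ẋ)=(-1.215702, -4.010041)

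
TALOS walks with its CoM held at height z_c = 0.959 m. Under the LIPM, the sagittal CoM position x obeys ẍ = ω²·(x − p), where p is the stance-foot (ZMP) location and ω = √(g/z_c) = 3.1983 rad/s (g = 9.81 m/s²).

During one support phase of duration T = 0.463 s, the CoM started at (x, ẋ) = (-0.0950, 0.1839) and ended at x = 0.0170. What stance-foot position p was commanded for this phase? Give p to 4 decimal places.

ωT = 3.1983·0.463 = 1.480813; cosh(ωT) = 2.311985, sinh(ωT) = 2.084533
x(T) = p + (x₀−p)·cosh(ωT) + (ẋ₀/ω)·sinh(ωT) ⇒ p·(1 − cosh) = x(T) − x₀·cosh − (ẋ₀/ω)·sinh
numerator   = 0.0170 − (-0.0950)·2.311985 − (0.1839/3.1983)·2.084533 = 0.116779
denominator = 1 − 2.311985 = -1.311985
p = 0.116779 / -1.311985 = -0.0890

p = -0.0890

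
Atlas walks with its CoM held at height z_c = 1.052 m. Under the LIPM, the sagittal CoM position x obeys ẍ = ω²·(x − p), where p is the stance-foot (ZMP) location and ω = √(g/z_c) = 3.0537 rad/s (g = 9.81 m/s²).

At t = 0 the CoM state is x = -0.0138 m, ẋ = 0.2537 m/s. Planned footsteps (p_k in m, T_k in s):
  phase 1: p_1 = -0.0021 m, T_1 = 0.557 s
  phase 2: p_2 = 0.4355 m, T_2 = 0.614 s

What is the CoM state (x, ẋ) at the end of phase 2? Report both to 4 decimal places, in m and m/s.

x = 0.2490, ẋ = -0.3566

phase 1: p=-0.0021, T=0.557, ωT=1.700911, cosh=2.830727, sinh=2.648209; start (x,ẋ)=(-0.013800, 0.253700) → end (x,ẋ)=(0.184793, 0.623539)
phase 2: p=0.4355, T=0.614, ωT=1.874972, cosh=3.336997, sinh=3.183638; start (x,ẋ)=(0.184793, 0.623539) → end (x,ẋ)=(0.248961, -0.356598)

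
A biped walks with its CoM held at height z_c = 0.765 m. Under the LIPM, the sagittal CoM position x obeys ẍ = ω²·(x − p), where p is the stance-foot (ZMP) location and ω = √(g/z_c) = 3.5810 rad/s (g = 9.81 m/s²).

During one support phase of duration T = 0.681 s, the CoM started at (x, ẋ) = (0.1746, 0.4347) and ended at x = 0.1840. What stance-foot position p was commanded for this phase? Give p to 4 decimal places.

ωT = 3.5810·0.681 = 2.438661; cosh(ωT) = 5.772483, sinh(ωT) = 5.685205
x(T) = p + (x₀−p)·cosh(ωT) + (ẋ₀/ω)·sinh(ωT) ⇒ p·(1 − cosh) = x(T) − x₀·cosh − (ẋ₀/ω)·sinh
numerator   = 0.1840 − (0.1746)·5.772483 − (0.4347/3.5810)·5.685205 = -1.514006
denominator = 1 − 5.772483 = -4.772483
p = -1.514006 / -4.772483 = 0.3172

p = 0.3172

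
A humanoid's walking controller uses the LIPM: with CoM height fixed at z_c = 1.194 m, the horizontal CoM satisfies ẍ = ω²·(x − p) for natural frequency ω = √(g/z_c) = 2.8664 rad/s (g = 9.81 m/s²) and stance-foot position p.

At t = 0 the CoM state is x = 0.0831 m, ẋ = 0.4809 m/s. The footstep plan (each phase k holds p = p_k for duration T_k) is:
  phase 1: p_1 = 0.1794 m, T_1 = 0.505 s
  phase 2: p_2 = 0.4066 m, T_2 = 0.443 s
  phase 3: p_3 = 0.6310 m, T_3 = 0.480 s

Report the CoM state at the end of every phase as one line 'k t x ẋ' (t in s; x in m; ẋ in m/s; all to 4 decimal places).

1 0.5050 0.3003 0.5246
2 0.9480 0.5026 0.5080
3 1.4280 0.6890 0.3876

phase 1: p=0.1794, T=0.505, ωT=1.447532, cosh=2.243878, sinh=2.008728; start (x,ẋ)=(0.083100, 0.480900) → end (x,ẋ)=(0.300322, 0.524603)
phase 2: p=0.4066, T=0.443, ωT=1.269815, cosh=1.920539, sinh=1.639656; start (x,ẋ)=(0.300322, 0.524603) → end (x,ẋ)=(0.502575, 0.508022)
phase 3: p=0.6310, T=0.480, ωT=1.375872, cosh=2.105573, sinh=1.852954; start (x,ẋ)=(0.502575, 0.508022) → end (x,ẋ)=(0.688998, 0.387574)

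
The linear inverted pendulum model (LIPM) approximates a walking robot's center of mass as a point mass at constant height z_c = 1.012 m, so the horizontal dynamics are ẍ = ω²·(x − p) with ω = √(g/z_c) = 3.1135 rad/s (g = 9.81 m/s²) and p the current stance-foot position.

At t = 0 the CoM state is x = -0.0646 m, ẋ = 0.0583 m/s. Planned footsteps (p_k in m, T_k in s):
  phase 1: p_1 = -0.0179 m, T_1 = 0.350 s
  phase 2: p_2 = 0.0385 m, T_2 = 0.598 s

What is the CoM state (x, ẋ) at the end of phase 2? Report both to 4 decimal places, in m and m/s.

phase 1: p=-0.0179, T=0.350, ωT=1.089725, cosh=1.654883, sinh=1.318574; start (x,ẋ)=(-0.064600, 0.058300) → end (x,ẋ)=(-0.070493, -0.095242)
phase 2: p=0.0385, T=0.598, ωT=1.861873, cosh=3.295581, sinh=3.140199; start (x,ẋ)=(-0.070493, -0.095242) → end (x,ẋ)=(-0.416753, -1.379500)

x = -0.4168, ẋ = -1.3795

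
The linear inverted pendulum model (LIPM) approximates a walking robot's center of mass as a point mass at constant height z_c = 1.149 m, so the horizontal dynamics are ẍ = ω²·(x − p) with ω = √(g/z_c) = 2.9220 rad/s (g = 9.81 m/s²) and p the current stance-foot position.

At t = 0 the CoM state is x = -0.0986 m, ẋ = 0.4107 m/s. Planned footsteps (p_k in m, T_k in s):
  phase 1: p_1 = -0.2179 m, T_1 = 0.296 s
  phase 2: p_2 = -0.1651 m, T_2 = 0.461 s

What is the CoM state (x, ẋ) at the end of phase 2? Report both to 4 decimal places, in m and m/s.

phase 1: p=-0.2179, T=0.296, ωT=0.864912, cosh=1.397943, sinh=0.976854; start (x,ẋ)=(-0.098600, 0.410700) → end (x,ẋ)=(0.086176, 0.914661)
phase 2: p=-0.1651, T=0.461, ωT=1.347042, cosh=2.053020, sinh=1.793012; start (x,ẋ)=(0.086176, 0.914661) → end (x,ẋ)=(0.912033, 3.194297)

x = 0.9120, ẋ = 3.1943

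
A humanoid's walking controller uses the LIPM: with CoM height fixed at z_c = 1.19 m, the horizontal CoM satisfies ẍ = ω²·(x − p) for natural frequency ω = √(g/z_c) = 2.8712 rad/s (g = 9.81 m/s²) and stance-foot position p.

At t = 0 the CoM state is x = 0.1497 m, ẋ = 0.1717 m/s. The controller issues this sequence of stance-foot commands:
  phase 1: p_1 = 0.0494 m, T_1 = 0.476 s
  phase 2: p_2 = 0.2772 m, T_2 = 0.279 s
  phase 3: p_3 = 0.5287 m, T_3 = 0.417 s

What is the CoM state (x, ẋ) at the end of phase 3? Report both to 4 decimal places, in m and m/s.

phase 1: p=0.0494, T=0.476, ωT=1.366691, cosh=2.088650, sinh=1.833701; start (x,ẋ)=(0.149700, 0.171700) → end (x,ẋ)=(0.368548, 0.886693)
phase 2: p=0.2772, T=0.279, ωT=0.801065, cosh=1.338381, sinh=0.889531; start (x,ẋ)=(0.368548, 0.886693) → end (x,ẋ)=(0.674167, 1.420039)
phase 3: p=0.5287, T=0.417, ωT=1.197290, cosh=1.806572, sinh=1.504561; start (x,ẋ)=(0.674167, 1.420039) → end (x,ẋ)=(1.535622, 3.193803)

x = 1.5356, ẋ = 3.1938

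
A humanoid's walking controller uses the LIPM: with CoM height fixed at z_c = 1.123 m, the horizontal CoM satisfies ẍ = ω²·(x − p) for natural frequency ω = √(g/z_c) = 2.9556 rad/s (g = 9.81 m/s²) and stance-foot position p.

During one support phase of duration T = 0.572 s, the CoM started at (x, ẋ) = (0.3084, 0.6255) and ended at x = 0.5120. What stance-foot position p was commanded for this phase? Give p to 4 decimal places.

p = 0.5028

ωT = 2.9556·0.572 = 1.690603; cosh(ωT) = 2.803579, sinh(ωT) = 2.619171
x(T) = p + (x₀−p)·cosh(ωT) + (ẋ₀/ω)·sinh(ωT) ⇒ p·(1 − cosh) = x(T) − x₀·cosh − (ẋ₀/ω)·sinh
numerator   = 0.5120 − (0.3084)·2.803579 − (0.6255/2.9556)·2.619171 = -0.906925
denominator = 1 − 2.803579 = -1.803579
p = -0.906925 / -1.803579 = 0.5028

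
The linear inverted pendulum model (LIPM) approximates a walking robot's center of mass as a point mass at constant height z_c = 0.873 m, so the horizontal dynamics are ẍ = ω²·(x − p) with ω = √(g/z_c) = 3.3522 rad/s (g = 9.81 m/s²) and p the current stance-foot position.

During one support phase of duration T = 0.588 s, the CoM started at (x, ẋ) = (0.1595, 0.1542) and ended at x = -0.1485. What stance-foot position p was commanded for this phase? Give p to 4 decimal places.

p = 0.3362

ωT = 3.3522·0.588 = 1.971094; cosh(ωT) = 3.658914, sinh(ωT) = 3.519609
x(T) = p + (x₀−p)·cosh(ωT) + (ẋ₀/ω)·sinh(ωT) ⇒ p·(1 − cosh) = x(T) − x₀·cosh − (ẋ₀/ω)·sinh
numerator   = -0.1485 − (0.1595)·3.658914 − (0.1542/3.3522)·3.519609 = -0.893997
denominator = 1 − 3.658914 = -2.658914
p = -0.893997 / -2.658914 = 0.3362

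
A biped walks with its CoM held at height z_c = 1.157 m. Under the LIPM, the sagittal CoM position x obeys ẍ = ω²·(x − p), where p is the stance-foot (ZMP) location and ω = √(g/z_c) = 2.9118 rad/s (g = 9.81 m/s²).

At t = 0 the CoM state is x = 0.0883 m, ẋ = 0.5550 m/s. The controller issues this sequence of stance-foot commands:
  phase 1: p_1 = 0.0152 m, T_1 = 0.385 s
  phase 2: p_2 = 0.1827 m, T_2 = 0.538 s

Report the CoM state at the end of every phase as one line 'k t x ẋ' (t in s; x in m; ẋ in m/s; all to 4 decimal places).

phase 1: p=0.0152, T=0.385, ωT=1.121043, cosh=1.696996, sinh=1.371056; start (x,ẋ)=(0.088300, 0.555000) → end (x,ẋ)=(0.400579, 1.233666)
phase 2: p=0.1827, T=0.538, ωT=1.566548, cosh=2.499425, sinh=2.290661; start (x,ẋ)=(0.400579, 1.233666) → end (x,ẋ)=(1.697775, 4.536696)

1 0.3850 0.4006 1.2337
2 0.9230 1.6978 4.5367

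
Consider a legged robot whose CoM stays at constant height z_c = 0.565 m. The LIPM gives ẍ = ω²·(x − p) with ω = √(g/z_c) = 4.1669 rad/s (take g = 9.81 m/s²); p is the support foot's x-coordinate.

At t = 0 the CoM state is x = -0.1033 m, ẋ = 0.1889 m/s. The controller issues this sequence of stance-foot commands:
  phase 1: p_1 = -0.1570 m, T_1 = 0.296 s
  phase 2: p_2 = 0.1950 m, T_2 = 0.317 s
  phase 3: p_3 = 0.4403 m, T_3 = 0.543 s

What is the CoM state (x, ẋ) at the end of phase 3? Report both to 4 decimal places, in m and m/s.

phase 1: p=-0.1570, T=0.296, ωT=1.233402, cosh=1.862095, sinh=1.570795; start (x,ẋ)=(-0.103300, 0.188900) → end (x,ẋ)=(0.014204, 0.703235)
phase 2: p=0.1950, T=0.317, ωT=1.320907, cosh=2.006856, sinh=1.739963; start (x,ẋ)=(0.014204, 0.703235) → end (x,ẋ)=(0.125817, 0.100475)
phase 3: p=0.4403, T=0.543, ωT=2.262627, cosh=4.856185, sinh=4.752109; start (x,ẋ)=(0.125817, 0.100475) → end (x,ẋ)=(-0.972303, -5.739335)

x = -0.9723, ẋ = -5.7393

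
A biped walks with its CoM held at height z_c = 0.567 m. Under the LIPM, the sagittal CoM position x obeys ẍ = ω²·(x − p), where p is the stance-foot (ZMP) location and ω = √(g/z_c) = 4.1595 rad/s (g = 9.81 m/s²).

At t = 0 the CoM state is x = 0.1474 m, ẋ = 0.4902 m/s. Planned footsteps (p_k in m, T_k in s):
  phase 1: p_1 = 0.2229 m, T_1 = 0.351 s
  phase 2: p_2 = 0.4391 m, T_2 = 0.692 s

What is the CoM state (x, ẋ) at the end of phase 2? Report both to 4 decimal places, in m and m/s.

phase 1: p=0.2229, T=0.351, ωT=1.459985, cosh=2.269066, sinh=2.036826; start (x,ẋ)=(0.147400, 0.490200) → end (x,ẋ)=(0.291627, 0.472647)
phase 2: p=0.4391, T=0.692, ωT=2.878374, cosh=8.920778, sinh=8.864552; start (x,ẋ)=(0.291627, 0.472647) → end (x,ẋ)=(0.130810, -1.221266)

x = 0.1308, ẋ = -1.2213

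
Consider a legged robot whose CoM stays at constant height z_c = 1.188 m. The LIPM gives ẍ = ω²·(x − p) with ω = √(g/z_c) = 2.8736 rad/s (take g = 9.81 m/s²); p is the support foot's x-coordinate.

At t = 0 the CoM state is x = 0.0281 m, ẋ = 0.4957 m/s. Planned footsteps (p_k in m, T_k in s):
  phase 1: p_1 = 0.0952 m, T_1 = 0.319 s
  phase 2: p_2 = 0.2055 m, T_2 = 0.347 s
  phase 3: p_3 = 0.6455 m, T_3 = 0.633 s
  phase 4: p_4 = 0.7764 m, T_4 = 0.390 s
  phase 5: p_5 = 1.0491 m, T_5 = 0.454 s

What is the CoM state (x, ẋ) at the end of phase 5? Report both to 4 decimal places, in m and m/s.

x = -1.0926, ẋ = -5.8872

phase 1: p=0.0952, T=0.319, ωT=0.916678, cosh=1.450407, sinh=1.050562; start (x,ẋ)=(0.028100, 0.495700) → end (x,ẋ)=(0.179101, 0.516399)
phase 2: p=0.2055, T=0.347, ωT=0.997139, cosh=1.539725, sinh=1.170792; start (x,ẋ)=(0.179101, 0.516399) → end (x,ẋ)=(0.375250, 0.706296)
phase 3: p=0.6455, T=0.633, ωT=1.818989, cosh=3.163905, sinh=3.001715; start (x,ẋ)=(0.375250, 0.706296) → end (x,ẋ)=(0.528239, -0.096453)
phase 4: p=0.7764, T=0.390, ωT=1.120704, cosh=1.696531, sinh=1.370481; start (x,ẋ)=(0.528239, -0.096453) → end (x,ẋ)=(0.309386, -1.140948)
phase 5: p=1.0491, T=0.454, ωT=1.304614, cosh=1.978772, sinh=1.707495; start (x,ẋ)=(0.309386, -1.140948) → end (x,ẋ)=(-1.092578, -5.887200)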